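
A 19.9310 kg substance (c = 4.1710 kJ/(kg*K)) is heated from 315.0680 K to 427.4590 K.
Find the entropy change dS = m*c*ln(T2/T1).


T2/T1 = 1.3567
ln(T2/T1) = 0.3051
dS = 19.9310 * 4.1710 * 0.3051 = 25.3611 kJ/K

25.3611 kJ/K


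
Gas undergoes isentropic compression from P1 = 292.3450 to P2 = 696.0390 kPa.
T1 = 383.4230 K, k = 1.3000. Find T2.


(k-1)/k = 0.2308
(P2/P1)^exp = 1.2216
T2 = 383.4230 * 1.2216 = 468.4009 K

468.4009 K


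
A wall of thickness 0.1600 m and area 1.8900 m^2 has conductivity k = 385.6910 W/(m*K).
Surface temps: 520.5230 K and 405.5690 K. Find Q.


dT = 114.9540 K
Q = 385.6910 * 1.8900 * 114.9540 / 0.1600 = 523727.5430 W

523727.5430 W


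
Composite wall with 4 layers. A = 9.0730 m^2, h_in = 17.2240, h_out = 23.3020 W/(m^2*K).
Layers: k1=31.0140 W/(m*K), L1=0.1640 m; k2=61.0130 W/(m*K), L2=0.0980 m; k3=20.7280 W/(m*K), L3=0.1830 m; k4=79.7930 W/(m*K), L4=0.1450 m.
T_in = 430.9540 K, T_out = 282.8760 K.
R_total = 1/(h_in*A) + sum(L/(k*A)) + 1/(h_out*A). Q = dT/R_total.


R_conv_in = 1/(17.2240*9.0730) = 0.0064
R_1 = 0.1640/(31.0140*9.0730) = 0.0006
R_2 = 0.0980/(61.0130*9.0730) = 0.0002
R_3 = 0.1830/(20.7280*9.0730) = 0.0010
R_4 = 0.1450/(79.7930*9.0730) = 0.0002
R_conv_out = 1/(23.3020*9.0730) = 0.0047
R_total = 0.0131 K/W
Q = 148.0780 / 0.0131 = 11336.3807 W

R_total = 0.0131 K/W, Q = 11336.3807 W


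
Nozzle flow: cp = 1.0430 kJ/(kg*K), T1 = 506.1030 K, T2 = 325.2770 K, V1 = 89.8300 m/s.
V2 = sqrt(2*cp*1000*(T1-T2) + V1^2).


dT = 180.8260 K
2*cp*1000*dT = 377203.0360
V1^2 = 8069.4289
V2 = sqrt(385272.4649) = 620.7032 m/s

620.7032 m/s


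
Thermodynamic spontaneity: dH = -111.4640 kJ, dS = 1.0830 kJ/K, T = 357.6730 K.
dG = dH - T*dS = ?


T*dS = 357.6730 * 1.0830 = 387.3599 kJ
dG = -111.4640 - 387.3599 = -498.8239 kJ (spontaneous)

dG = -498.8239 kJ, spontaneous


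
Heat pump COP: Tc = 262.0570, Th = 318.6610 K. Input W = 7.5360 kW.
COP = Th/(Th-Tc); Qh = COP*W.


COP = 318.6610 / 56.6040 = 5.6297
Qh = 5.6297 * 7.5360 = 42.4251 kW

COP = 5.6297, Qh = 42.4251 kW


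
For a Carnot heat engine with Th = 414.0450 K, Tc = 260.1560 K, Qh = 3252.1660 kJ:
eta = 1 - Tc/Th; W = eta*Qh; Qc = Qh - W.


eta = 1 - 260.1560/414.0450 = 0.3717
W = 0.3717 * 3252.1660 = 1208.7396 kJ
Qc = 3252.1660 - 1208.7396 = 2043.4264 kJ

eta = 37.1672%, W = 1208.7396 kJ, Qc = 2043.4264 kJ


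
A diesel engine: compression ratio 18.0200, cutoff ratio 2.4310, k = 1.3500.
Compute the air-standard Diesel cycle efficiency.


r^(k-1) = 2.7511
rc^k = 3.3175
eta = 0.5640 = 56.3956%

56.3956%


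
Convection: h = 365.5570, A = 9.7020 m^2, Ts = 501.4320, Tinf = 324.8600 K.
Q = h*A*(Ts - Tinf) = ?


dT = 176.5720 K
Q = 365.5570 * 9.7020 * 176.5720 = 626236.2611 W

626236.2611 W


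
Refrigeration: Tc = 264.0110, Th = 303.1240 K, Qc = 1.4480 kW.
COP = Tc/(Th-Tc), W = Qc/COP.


COP = 264.0110 / 39.1130 = 6.7500
W = 1.4480 / 6.7500 = 0.2145 kW

COP = 6.7500, W = 0.2145 kW


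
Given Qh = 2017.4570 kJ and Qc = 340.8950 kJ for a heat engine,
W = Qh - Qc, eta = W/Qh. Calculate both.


W = 2017.4570 - 340.8950 = 1676.5620 kJ
eta = 1676.5620 / 2017.4570 = 0.8310 = 83.1027%

W = 1676.5620 kJ, eta = 83.1027%


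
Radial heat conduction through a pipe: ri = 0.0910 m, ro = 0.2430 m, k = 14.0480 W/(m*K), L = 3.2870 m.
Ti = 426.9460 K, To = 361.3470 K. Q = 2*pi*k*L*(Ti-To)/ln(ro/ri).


dT = 65.5990 K
ln(ro/ri) = 0.9822
Q = 2*pi*14.0480*3.2870*65.5990 / 0.9822 = 19377.1769 W

19377.1769 W


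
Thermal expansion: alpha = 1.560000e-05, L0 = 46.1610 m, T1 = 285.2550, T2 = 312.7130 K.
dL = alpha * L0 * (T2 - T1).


dT = 27.4580 K
dL = 1.560000e-05 * 46.1610 * 27.4580 = 0.019773 m
L_final = 46.180773 m

dL = 0.019773 m


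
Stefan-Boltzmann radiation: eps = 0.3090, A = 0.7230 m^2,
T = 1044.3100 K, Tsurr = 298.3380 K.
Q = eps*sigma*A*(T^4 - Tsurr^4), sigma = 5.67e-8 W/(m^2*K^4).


T^4 = 1.1894e+12
Tsurr^4 = 7.9220e+09
Q = 0.3090 * 5.67e-8 * 0.7230 * 1.1815e+12 = 14965.6375 W

14965.6375 W


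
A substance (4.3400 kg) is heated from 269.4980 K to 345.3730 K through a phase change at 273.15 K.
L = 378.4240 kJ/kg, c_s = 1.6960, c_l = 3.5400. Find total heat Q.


Q1 (sensible, solid) = 4.3400 * 1.6960 * 3.6520 = 26.8811 kJ
Q2 (latent) = 4.3400 * 378.4240 = 1642.3602 kJ
Q3 (sensible, liquid) = 4.3400 * 3.5400 * 72.2230 = 1109.6053 kJ
Q_total = 2778.8465 kJ

2778.8465 kJ


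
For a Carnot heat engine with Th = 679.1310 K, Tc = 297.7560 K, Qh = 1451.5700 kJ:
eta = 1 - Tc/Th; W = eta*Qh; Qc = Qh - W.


eta = 1 - 297.7560/679.1310 = 0.5616
W = 0.5616 * 1451.5700 = 815.1483 kJ
Qc = 1451.5700 - 815.1483 = 636.4217 kJ

eta = 56.1563%, W = 815.1483 kJ, Qc = 636.4217 kJ


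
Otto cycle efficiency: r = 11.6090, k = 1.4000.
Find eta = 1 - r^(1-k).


r^(k-1) = 2.6664
eta = 1 - 1/2.6664 = 0.6250 = 62.4956%

62.4956%


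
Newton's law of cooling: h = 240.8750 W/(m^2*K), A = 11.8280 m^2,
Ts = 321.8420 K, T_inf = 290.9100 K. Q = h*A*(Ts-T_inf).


dT = 30.9320 K
Q = 240.8750 * 11.8280 * 30.9320 = 88127.4178 W

88127.4178 W


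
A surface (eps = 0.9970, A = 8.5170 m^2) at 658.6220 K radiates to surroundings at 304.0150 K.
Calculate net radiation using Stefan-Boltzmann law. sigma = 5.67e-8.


T^4 = 1.8817e+11
Tsurr^4 = 8.5424e+09
Q = 0.9970 * 5.67e-8 * 8.5170 * 1.7963e+11 = 86483.2923 W

86483.2923 W


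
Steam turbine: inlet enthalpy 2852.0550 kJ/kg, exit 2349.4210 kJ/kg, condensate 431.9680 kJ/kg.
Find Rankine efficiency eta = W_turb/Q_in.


W = 502.6340 kJ/kg
Q_in = 2420.0870 kJ/kg
eta = 0.2077 = 20.7693%

eta = 20.7693%


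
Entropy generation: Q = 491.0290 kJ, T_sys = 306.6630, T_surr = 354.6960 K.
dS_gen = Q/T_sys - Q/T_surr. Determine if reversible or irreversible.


dS_sys = 491.0290/306.6630 = 1.6012 kJ/K
dS_surr = -491.0290/354.6960 = -1.3844 kJ/K
dS_gen = 1.6012 - 1.3844 = 0.2168 kJ/K (irreversible)

dS_gen = 0.2168 kJ/K, irreversible


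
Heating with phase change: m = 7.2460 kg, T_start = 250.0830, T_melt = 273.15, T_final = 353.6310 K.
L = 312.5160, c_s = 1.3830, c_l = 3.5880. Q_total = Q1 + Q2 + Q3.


Q1 (sensible, solid) = 7.2460 * 1.3830 * 23.0670 = 231.1594 kJ
Q2 (latent) = 7.2460 * 312.5160 = 2264.4909 kJ
Q3 (sensible, liquid) = 7.2460 * 3.5880 * 80.4810 = 2092.3972 kJ
Q_total = 4588.0476 kJ

4588.0476 kJ


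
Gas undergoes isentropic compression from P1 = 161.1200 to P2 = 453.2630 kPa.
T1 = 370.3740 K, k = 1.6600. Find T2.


(k-1)/k = 0.3976
(P2/P1)^exp = 1.5087
T2 = 370.3740 * 1.5087 = 558.7769 K

558.7769 K


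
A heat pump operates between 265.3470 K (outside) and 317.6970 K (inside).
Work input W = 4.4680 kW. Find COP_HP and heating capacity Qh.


COP = 317.6970 / 52.3500 = 6.0687
Qh = 6.0687 * 4.4680 = 27.1150 kW

COP = 6.0687, Qh = 27.1150 kW


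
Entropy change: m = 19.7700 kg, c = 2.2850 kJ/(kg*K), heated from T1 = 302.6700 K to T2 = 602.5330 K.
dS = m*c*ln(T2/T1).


T2/T1 = 1.9907
ln(T2/T1) = 0.6885
dS = 19.7700 * 2.2850 * 0.6885 = 31.1026 kJ/K

31.1026 kJ/K


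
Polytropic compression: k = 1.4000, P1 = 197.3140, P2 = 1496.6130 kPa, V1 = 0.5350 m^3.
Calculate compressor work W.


(k-1)/k = 0.2857
(P2/P1)^exp = 1.7841
W = 3.5000 * 197.3140 * 0.5350 * (1.7841 - 1) = 289.6950 kJ

289.6950 kJ


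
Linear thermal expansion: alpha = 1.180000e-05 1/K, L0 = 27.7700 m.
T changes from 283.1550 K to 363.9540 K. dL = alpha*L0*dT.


dT = 80.7990 K
dL = 1.180000e-05 * 27.7700 * 80.7990 = 0.026477 m
L_final = 27.796477 m

dL = 0.026477 m


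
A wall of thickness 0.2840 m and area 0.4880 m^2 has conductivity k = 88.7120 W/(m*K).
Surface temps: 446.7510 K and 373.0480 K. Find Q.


dT = 73.7030 K
Q = 88.7120 * 0.4880 * 73.7030 / 0.2840 = 11234.8950 W

11234.8950 W


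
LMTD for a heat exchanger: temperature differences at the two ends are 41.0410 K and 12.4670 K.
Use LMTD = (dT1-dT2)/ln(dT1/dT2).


dT1/dT2 = 3.2920
ln(dT1/dT2) = 1.1915
LMTD = 28.5740 / 1.1915 = 23.9818 K

23.9818 K


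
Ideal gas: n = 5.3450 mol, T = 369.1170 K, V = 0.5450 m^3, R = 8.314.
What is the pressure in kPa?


P = nRT/V = 5.3450 * 8.314 * 369.1170 / 0.5450
= 16402.9431 / 0.5450 = 30097.1432 Pa = 30.0971 kPa

30.0971 kPa


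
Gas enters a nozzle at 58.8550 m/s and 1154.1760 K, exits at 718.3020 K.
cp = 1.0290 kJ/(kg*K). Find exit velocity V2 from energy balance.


dT = 435.8740 K
2*cp*1000*dT = 897028.6920
V1^2 = 3463.9110
V2 = sqrt(900492.6030) = 948.9429 m/s

948.9429 m/s


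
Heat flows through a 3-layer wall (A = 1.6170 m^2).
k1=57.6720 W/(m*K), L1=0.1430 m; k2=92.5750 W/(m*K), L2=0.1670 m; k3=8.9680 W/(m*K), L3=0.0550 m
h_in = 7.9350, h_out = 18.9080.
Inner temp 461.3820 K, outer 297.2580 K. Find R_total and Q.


R_conv_in = 1/(7.9350*1.6170) = 0.0779
R_1 = 0.1430/(57.6720*1.6170) = 0.0015
R_2 = 0.1670/(92.5750*1.6170) = 0.0011
R_3 = 0.0550/(8.9680*1.6170) = 0.0038
R_conv_out = 1/(18.9080*1.6170) = 0.0327
R_total = 0.1171 K/W
Q = 164.1240 / 0.1171 = 1401.7393 W

R_total = 0.1171 K/W, Q = 1401.7393 W


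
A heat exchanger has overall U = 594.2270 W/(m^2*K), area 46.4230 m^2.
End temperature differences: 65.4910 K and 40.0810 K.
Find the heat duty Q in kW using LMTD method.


LMTD = 51.7504 K
Q = 594.2270 * 46.4230 * 51.7504 = 1427577.2770 W = 1427.5773 kW

1427.5773 kW


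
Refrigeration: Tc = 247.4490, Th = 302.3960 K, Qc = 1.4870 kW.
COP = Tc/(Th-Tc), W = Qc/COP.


COP = 247.4490 / 54.9470 = 4.5034
W = 1.4870 / 4.5034 = 0.3302 kW

COP = 4.5034, W = 0.3302 kW


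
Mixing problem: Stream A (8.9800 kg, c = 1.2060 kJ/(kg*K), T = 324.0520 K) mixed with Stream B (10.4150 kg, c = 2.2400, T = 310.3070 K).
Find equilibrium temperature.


num = 10748.7825
den = 34.1595
Tf = 314.6647 K

314.6647 K


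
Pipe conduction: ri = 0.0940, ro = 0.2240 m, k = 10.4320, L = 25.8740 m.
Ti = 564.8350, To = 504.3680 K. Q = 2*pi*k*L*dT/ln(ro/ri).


dT = 60.4670 K
ln(ro/ri) = 0.8684
Q = 2*pi*10.4320*25.8740*60.4670 / 0.8684 = 118095.6767 W

118095.6767 W


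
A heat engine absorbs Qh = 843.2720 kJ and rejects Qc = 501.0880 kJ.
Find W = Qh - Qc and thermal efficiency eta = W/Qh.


W = 843.2720 - 501.0880 = 342.1840 kJ
eta = 342.1840 / 843.2720 = 0.4058 = 40.5781%

W = 342.1840 kJ, eta = 40.5781%


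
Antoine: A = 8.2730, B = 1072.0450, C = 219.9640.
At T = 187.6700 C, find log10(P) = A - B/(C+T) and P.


C+T = 407.6340
B/(C+T) = 2.6299
log10(P) = 8.2730 - 2.6299 = 5.6431
P = 10^5.6431 = 439622.1158 mmHg

439622.1158 mmHg


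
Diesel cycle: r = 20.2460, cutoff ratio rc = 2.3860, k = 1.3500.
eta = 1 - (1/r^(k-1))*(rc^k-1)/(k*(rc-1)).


r^(k-1) = 2.8656
rc^k = 3.2349
eta = 0.5832 = 58.3194%

58.3194%


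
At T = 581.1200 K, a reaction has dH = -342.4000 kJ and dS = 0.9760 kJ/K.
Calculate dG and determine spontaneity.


T*dS = 581.1200 * 0.9760 = 567.1731 kJ
dG = -342.4000 - 567.1731 = -909.5731 kJ (spontaneous)

dG = -909.5731 kJ, spontaneous


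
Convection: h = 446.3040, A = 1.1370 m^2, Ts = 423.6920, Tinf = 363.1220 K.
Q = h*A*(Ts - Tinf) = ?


dT = 60.5700 K
Q = 446.3040 * 1.1370 * 60.5700 = 30736.1040 W

30736.1040 W


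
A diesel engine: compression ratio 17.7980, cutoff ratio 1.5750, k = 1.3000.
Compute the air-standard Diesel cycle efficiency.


r^(k-1) = 2.3720
rc^k = 1.8049
eta = 0.5460 = 54.6011%

54.6011%


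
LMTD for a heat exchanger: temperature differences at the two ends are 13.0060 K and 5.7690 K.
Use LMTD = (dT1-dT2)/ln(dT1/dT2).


dT1/dT2 = 2.2545
ln(dT1/dT2) = 0.8129
LMTD = 7.2370 / 0.8129 = 8.9026 K

8.9026 K


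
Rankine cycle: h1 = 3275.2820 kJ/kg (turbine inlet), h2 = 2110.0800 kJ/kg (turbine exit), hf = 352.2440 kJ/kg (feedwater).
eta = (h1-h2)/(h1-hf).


W = 1165.2020 kJ/kg
Q_in = 2923.0380 kJ/kg
eta = 0.3986 = 39.8627%

eta = 39.8627%


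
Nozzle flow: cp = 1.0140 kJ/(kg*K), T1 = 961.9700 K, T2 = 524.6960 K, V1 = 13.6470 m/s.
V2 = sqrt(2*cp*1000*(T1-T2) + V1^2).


dT = 437.2740 K
2*cp*1000*dT = 886791.6720
V1^2 = 186.2406
V2 = sqrt(886977.9126) = 941.7950 m/s

941.7950 m/s


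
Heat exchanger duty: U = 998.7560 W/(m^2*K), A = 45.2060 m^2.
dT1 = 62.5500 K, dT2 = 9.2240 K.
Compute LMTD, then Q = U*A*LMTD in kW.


LMTD = 27.8587 K
Q = 998.7560 * 45.2060 * 27.8587 = 1257815.1792 W = 1257.8152 kW

1257.8152 kW


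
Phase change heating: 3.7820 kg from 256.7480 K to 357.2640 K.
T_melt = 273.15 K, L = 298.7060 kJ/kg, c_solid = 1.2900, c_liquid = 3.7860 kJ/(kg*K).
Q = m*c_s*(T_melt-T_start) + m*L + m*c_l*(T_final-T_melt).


Q1 (sensible, solid) = 3.7820 * 1.2900 * 16.4020 = 80.0217 kJ
Q2 (latent) = 3.7820 * 298.7060 = 1129.7061 kJ
Q3 (sensible, liquid) = 3.7820 * 3.7860 * 84.1140 = 1204.3991 kJ
Q_total = 2414.1269 kJ

2414.1269 kJ


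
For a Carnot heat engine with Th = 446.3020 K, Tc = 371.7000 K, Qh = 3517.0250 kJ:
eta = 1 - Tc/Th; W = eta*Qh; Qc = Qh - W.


eta = 1 - 371.7000/446.3020 = 0.1672
W = 0.1672 * 3517.0250 = 587.8914 kJ
Qc = 3517.0250 - 587.8914 = 2929.1336 kJ

eta = 16.7156%, W = 587.8914 kJ, Qc = 2929.1336 kJ


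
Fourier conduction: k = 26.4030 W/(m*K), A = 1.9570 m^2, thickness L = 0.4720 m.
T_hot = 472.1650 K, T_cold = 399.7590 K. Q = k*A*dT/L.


dT = 72.4060 K
Q = 26.4030 * 1.9570 * 72.4060 / 0.4720 = 7926.4123 W

7926.4123 W


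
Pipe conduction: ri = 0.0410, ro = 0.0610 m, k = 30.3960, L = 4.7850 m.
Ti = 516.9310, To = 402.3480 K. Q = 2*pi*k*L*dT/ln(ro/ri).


dT = 114.5830 K
ln(ro/ri) = 0.3973
Q = 2*pi*30.3960*4.7850*114.5830 / 0.3973 = 263559.0328 W

263559.0328 W


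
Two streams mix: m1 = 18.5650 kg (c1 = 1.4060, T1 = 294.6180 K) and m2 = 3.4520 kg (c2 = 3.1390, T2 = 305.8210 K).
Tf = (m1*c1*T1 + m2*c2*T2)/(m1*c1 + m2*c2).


num = 11004.0577
den = 36.9382
Tf = 297.9044 K

297.9044 K


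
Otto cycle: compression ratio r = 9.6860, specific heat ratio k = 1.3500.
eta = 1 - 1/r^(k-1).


r^(k-1) = 2.2139
eta = 1 - 1/2.2139 = 0.5483 = 54.8301%

54.8301%


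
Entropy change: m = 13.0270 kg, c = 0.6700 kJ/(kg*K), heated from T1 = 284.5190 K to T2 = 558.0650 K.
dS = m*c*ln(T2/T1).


T2/T1 = 1.9614
ln(T2/T1) = 0.6737
dS = 13.0270 * 0.6700 * 0.6737 = 5.8799 kJ/K

5.8799 kJ/K


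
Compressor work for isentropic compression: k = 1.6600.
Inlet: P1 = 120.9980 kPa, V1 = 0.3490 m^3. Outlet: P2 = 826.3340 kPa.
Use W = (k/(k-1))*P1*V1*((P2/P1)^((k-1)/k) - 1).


(k-1)/k = 0.3976
(P2/P1)^exp = 2.1465
W = 2.5152 * 120.9980 * 0.3490 * (2.1465 - 1) = 121.7754 kJ

121.7754 kJ


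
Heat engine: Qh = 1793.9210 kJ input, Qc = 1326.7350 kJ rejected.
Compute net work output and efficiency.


W = 1793.9210 - 1326.7350 = 467.1860 kJ
eta = 467.1860 / 1793.9210 = 0.2604 = 26.0427%

W = 467.1860 kJ, eta = 26.0427%


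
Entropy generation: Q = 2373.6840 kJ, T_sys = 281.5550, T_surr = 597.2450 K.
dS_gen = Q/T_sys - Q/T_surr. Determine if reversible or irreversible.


dS_sys = 2373.6840/281.5550 = 8.4306 kJ/K
dS_surr = -2373.6840/597.2450 = -3.9744 kJ/K
dS_gen = 8.4306 - 3.9744 = 4.4562 kJ/K (irreversible)

dS_gen = 4.4562 kJ/K, irreversible


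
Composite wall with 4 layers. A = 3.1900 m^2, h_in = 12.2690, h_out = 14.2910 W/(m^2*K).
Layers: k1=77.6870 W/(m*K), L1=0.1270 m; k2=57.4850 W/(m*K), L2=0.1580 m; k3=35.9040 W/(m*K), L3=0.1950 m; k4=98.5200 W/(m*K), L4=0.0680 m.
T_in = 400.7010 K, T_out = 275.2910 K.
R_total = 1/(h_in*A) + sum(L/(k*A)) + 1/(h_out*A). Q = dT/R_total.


R_conv_in = 1/(12.2690*3.1900) = 0.0256
R_1 = 0.1270/(77.6870*3.1900) = 0.0005
R_2 = 0.1580/(57.4850*3.1900) = 0.0009
R_3 = 0.1950/(35.9040*3.1900) = 0.0017
R_4 = 0.0680/(98.5200*3.1900) = 0.0002
R_conv_out = 1/(14.2910*3.1900) = 0.0219
R_total = 0.0508 K/W
Q = 125.4100 / 0.0508 = 2469.7216 W

R_total = 0.0508 K/W, Q = 2469.7216 W


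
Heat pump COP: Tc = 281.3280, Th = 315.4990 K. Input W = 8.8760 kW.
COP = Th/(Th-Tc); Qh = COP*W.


COP = 315.4990 / 34.1710 = 9.2329
Qh = 9.2329 * 8.8760 = 81.9516 kW

COP = 9.2329, Qh = 81.9516 kW


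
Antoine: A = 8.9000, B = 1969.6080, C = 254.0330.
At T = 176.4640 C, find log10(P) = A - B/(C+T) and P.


C+T = 430.4970
B/(C+T) = 4.5752
log10(P) = 8.9000 - 4.5752 = 4.3248
P = 10^4.3248 = 21125.3715 mmHg

21125.3715 mmHg


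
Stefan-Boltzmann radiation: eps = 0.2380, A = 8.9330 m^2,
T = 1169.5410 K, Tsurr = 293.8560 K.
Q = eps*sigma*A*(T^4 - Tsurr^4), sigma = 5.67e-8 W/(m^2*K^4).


T^4 = 1.8709e+12
Tsurr^4 = 7.4566e+09
Q = 0.2380 * 5.67e-8 * 8.9330 * 1.8635e+12 = 224638.8367 W

224638.8367 W


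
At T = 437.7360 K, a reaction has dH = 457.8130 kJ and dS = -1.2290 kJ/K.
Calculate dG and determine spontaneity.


T*dS = 437.7360 * -1.2290 = -537.9775 kJ
dG = 457.8130 + 537.9775 = 995.7905 kJ (non-spontaneous)

dG = 995.7905 kJ, non-spontaneous


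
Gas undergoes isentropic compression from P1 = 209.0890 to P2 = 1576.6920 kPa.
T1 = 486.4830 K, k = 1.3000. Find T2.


(k-1)/k = 0.2308
(P2/P1)^exp = 1.5940
T2 = 486.4830 * 1.5940 = 775.4400 K

775.4400 K


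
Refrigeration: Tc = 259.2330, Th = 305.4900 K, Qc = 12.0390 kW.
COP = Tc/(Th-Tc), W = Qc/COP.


COP = 259.2330 / 46.2570 = 5.6042
W = 12.0390 / 5.6042 = 2.1482 kW

COP = 5.6042, W = 2.1482 kW


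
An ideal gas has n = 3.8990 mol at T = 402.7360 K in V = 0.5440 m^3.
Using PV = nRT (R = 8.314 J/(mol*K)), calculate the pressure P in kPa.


P = nRT/V = 3.8990 * 8.314 * 402.7360 / 0.5440
= 13055.2054 / 0.5440 = 23998.5393 Pa = 23.9985 kPa

23.9985 kPa


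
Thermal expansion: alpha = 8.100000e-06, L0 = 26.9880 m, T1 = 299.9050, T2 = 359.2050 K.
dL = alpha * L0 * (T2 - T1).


dT = 59.3000 K
dL = 8.100000e-06 * 26.9880 * 59.3000 = 0.012963 m
L_final = 27.000963 m

dL = 0.012963 m


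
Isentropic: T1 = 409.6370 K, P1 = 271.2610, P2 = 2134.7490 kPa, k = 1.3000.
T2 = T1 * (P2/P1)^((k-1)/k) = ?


(k-1)/k = 0.2308
(P2/P1)^exp = 1.6098
T2 = 409.6370 * 1.6098 = 659.4153 K

659.4153 K


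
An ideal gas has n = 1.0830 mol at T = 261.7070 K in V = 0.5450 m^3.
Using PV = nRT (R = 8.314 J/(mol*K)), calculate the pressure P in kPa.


P = nRT/V = 1.0830 * 8.314 * 261.7070 / 0.5450
= 2356.4261 / 0.5450 = 4323.7175 Pa = 4.3237 kPa

4.3237 kPa


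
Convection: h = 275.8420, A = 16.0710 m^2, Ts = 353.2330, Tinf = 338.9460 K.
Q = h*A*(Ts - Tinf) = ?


dT = 14.2870 K
Q = 275.8420 * 16.0710 * 14.2870 = 63335.0822 W

63335.0822 W


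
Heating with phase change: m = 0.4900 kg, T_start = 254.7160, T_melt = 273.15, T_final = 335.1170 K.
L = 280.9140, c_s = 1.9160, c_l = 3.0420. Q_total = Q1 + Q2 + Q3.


Q1 (sensible, solid) = 0.4900 * 1.9160 * 18.4340 = 17.3066 kJ
Q2 (latent) = 0.4900 * 280.9140 = 137.6479 kJ
Q3 (sensible, liquid) = 0.4900 * 3.0420 * 61.9670 = 92.3668 kJ
Q_total = 247.3212 kJ

247.3212 kJ


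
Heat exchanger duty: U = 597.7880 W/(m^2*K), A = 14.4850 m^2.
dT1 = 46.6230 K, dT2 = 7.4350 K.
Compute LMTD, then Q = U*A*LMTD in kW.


LMTD = 21.3454 K
Q = 597.7880 * 14.4850 * 21.3454 = 184829.3165 W = 184.8293 kW

184.8293 kW


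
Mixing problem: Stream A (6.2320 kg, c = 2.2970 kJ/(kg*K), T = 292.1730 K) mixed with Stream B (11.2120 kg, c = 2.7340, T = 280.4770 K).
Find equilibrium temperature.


num = 12780.0605
den = 44.9685
Tf = 284.2002 K

284.2002 K


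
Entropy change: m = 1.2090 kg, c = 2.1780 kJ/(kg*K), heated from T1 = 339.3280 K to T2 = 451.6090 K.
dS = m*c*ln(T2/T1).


T2/T1 = 1.3309
ln(T2/T1) = 0.2858
dS = 1.2090 * 2.1780 * 0.2858 = 0.7527 kJ/K

0.7527 kJ/K


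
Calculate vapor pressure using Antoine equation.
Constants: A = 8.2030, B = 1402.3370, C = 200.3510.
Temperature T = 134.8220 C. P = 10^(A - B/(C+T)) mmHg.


C+T = 335.1730
B/(C+T) = 4.1839
log10(P) = 8.2030 - 4.1839 = 4.0191
P = 10^4.0191 = 10449.1281 mmHg

10449.1281 mmHg


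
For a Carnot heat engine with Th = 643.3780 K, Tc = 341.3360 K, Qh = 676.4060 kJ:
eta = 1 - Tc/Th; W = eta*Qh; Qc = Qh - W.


eta = 1 - 341.3360/643.3780 = 0.4695
W = 0.4695 * 676.4060 = 317.5474 kJ
Qc = 676.4060 - 317.5474 = 358.8586 kJ

eta = 46.9463%, W = 317.5474 kJ, Qc = 358.8586 kJ


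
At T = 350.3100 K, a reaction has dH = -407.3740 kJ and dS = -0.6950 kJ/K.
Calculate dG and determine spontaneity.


T*dS = 350.3100 * -0.6950 = -243.4654 kJ
dG = -407.3740 + 243.4654 = -163.9086 kJ (spontaneous)

dG = -163.9086 kJ, spontaneous


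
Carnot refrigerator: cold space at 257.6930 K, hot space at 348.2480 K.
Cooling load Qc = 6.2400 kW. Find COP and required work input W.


COP = 257.6930 / 90.5550 = 2.8457
W = 6.2400 / 2.8457 = 2.1928 kW

COP = 2.8457, W = 2.1928 kW


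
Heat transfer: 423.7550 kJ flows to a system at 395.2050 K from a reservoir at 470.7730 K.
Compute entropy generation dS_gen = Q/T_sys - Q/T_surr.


dS_sys = 423.7550/395.2050 = 1.0722 kJ/K
dS_surr = -423.7550/470.7730 = -0.9001 kJ/K
dS_gen = 1.0722 - 0.9001 = 0.1721 kJ/K (irreversible)

dS_gen = 0.1721 kJ/K, irreversible


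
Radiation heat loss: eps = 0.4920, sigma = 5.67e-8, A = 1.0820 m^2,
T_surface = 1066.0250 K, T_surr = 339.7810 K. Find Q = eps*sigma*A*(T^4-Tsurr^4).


T^4 = 1.2914e+12
Tsurr^4 = 1.3329e+10
Q = 0.4920 * 5.67e-8 * 1.0820 * 1.2781e+12 = 38577.9623 W

38577.9623 W


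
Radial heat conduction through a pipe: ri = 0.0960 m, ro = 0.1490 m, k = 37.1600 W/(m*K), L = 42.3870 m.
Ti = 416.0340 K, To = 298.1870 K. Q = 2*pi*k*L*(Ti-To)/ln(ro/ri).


dT = 117.8470 K
ln(ro/ri) = 0.4396
Q = 2*pi*37.1600*42.3870*117.8470 / 0.4396 = 2653083.7759 W

2653083.7759 W


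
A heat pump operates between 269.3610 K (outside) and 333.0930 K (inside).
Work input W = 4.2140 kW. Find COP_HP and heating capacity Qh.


COP = 333.0930 / 63.7320 = 5.2265
Qh = 5.2265 * 4.2140 = 22.0243 kW

COP = 5.2265, Qh = 22.0243 kW


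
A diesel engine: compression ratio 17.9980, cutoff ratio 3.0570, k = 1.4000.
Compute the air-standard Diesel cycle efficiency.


r^(k-1) = 3.1775
rc^k = 4.7798
eta = 0.5869 = 58.6932%

58.6932%


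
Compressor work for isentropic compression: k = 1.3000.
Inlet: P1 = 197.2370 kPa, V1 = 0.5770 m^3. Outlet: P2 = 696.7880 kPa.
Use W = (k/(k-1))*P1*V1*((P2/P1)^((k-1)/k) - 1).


(k-1)/k = 0.2308
(P2/P1)^exp = 1.3381
W = 4.3333 * 197.2370 * 0.5770 * (1.3381 - 1) = 166.7351 kJ

166.7351 kJ


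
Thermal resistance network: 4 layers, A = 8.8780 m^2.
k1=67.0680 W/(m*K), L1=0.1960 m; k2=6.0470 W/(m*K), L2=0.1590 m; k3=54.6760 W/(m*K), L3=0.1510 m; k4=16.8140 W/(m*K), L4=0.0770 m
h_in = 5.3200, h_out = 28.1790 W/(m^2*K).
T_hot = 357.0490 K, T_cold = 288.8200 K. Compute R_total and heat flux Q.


R_conv_in = 1/(5.3200*8.8780) = 0.0212
R_1 = 0.1960/(67.0680*8.8780) = 0.0003
R_2 = 0.1590/(6.0470*8.8780) = 0.0030
R_3 = 0.1510/(54.6760*8.8780) = 0.0003
R_4 = 0.0770/(16.8140*8.8780) = 0.0005
R_conv_out = 1/(28.1790*8.8780) = 0.0040
R_total = 0.0293 K/W
Q = 68.2290 / 0.0293 = 2329.6233 W

R_total = 0.0293 K/W, Q = 2329.6233 W


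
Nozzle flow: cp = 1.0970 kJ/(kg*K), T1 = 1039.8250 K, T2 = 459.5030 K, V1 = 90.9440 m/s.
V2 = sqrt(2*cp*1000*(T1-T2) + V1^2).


dT = 580.3220 K
2*cp*1000*dT = 1273226.4680
V1^2 = 8270.8111
V2 = sqrt(1281497.2791) = 1132.0324 m/s

1132.0324 m/s


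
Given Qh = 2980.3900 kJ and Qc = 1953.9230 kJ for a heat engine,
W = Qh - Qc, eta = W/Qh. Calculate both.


W = 2980.3900 - 1953.9230 = 1026.4670 kJ
eta = 1026.4670 / 2980.3900 = 0.3444 = 34.4407%

W = 1026.4670 kJ, eta = 34.4407%


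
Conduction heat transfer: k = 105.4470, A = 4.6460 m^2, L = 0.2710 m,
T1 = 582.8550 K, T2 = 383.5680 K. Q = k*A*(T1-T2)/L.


dT = 199.2870 K
Q = 105.4470 * 4.6460 * 199.2870 / 0.2710 = 360265.8630 W

360265.8630 W


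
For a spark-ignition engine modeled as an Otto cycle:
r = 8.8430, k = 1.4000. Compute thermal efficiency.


r^(k-1) = 2.3913
eta = 1 - 1/2.3913 = 0.5818 = 58.1823%

58.1823%


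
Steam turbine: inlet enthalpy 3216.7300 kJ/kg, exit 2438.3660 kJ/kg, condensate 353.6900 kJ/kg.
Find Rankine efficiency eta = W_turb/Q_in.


W = 778.3640 kJ/kg
Q_in = 2863.0400 kJ/kg
eta = 0.2719 = 27.1866%

eta = 27.1866%


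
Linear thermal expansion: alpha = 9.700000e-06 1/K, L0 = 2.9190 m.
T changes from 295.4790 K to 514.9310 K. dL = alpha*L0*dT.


dT = 219.4520 K
dL = 9.700000e-06 * 2.9190 * 219.4520 = 0.006214 m
L_final = 2.925214 m

dL = 0.006214 m


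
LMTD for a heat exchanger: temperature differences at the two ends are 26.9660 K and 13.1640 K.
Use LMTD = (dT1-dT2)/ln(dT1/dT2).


dT1/dT2 = 2.0485
ln(dT1/dT2) = 0.7171
LMTD = 13.8020 / 0.7171 = 19.2472 K

19.2472 K


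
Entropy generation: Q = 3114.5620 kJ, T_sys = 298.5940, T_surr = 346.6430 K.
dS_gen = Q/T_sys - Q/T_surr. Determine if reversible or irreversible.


dS_sys = 3114.5620/298.5940 = 10.4308 kJ/K
dS_surr = -3114.5620/346.6430 = -8.9849 kJ/K
dS_gen = 10.4308 - 8.9849 = 1.4458 kJ/K (irreversible)

dS_gen = 1.4458 kJ/K, irreversible


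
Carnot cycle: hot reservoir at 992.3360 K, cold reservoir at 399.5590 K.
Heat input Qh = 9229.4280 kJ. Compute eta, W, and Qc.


eta = 1 - 399.5590/992.3360 = 0.5974
W = 0.5974 * 9229.4280 = 5513.2462 kJ
Qc = 9229.4280 - 5513.2462 = 3716.1818 kJ

eta = 59.7355%, W = 5513.2462 kJ, Qc = 3716.1818 kJ


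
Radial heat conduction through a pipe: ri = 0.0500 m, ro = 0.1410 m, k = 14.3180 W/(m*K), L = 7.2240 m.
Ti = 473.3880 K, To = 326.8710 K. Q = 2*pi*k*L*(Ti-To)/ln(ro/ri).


dT = 146.5170 K
ln(ro/ri) = 1.0367
Q = 2*pi*14.3180*7.2240*146.5170 / 1.0367 = 91845.8275 W

91845.8275 W


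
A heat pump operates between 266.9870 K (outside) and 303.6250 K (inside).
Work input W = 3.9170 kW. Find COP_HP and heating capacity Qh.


COP = 303.6250 / 36.6380 = 8.2872
Qh = 8.2872 * 3.9170 = 32.4608 kW

COP = 8.2872, Qh = 32.4608 kW


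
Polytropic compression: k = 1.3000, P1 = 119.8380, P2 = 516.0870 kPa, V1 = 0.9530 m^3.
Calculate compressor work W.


(k-1)/k = 0.2308
(P2/P1)^exp = 1.4007
W = 4.3333 * 119.8380 * 0.9530 * (1.4007 - 1) = 198.2904 kJ

198.2904 kJ


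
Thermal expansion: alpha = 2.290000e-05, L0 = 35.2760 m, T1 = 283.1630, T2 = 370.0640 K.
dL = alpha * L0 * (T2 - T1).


dT = 86.9010 K
dL = 2.290000e-05 * 35.2760 * 86.9010 = 0.070200 m
L_final = 35.346200 m

dL = 0.070200 m


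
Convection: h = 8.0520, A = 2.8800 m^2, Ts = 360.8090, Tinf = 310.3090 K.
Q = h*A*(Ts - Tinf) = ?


dT = 50.5000 K
Q = 8.0520 * 2.8800 * 50.5000 = 1171.0829 W

1171.0829 W


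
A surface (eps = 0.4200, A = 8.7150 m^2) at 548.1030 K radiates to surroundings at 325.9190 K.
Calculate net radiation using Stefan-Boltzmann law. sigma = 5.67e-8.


T^4 = 9.0250e+10
Tsurr^4 = 1.1283e+10
Q = 0.4200 * 5.67e-8 * 8.7150 * 7.8967e+10 = 16388.7218 W

16388.7218 W


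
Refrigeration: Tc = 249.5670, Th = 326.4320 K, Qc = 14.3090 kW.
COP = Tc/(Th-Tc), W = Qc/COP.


COP = 249.5670 / 76.8650 = 3.2468
W = 14.3090 / 3.2468 = 4.4071 kW

COP = 3.2468, W = 4.4071 kW


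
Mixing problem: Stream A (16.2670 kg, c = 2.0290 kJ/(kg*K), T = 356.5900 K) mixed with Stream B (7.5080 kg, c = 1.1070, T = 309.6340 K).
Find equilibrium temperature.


num = 14342.9963
den = 41.3171
Tf = 347.1443 K

347.1443 K


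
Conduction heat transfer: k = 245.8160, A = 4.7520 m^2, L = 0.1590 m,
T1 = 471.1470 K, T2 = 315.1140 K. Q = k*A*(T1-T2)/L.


dT = 156.0330 K
Q = 245.8160 * 4.7520 * 156.0330 / 0.1590 = 1146320.1162 W

1146320.1162 W


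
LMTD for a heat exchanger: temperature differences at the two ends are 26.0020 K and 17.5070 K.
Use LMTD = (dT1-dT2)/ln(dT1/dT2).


dT1/dT2 = 1.4852
ln(dT1/dT2) = 0.3956
LMTD = 8.4950 / 0.3956 = 21.4752 K

21.4752 K


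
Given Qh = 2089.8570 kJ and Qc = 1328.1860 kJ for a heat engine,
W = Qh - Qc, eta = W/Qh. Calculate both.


W = 2089.8570 - 1328.1860 = 761.6710 kJ
eta = 761.6710 / 2089.8570 = 0.3645 = 36.4461%

W = 761.6710 kJ, eta = 36.4461%


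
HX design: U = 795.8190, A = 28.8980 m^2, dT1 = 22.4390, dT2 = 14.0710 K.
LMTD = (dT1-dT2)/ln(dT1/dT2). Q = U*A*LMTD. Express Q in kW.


LMTD = 17.9307 K
Q = 795.8190 * 28.8980 * 17.9307 = 412363.5935 W = 412.3636 kW

412.3636 kW


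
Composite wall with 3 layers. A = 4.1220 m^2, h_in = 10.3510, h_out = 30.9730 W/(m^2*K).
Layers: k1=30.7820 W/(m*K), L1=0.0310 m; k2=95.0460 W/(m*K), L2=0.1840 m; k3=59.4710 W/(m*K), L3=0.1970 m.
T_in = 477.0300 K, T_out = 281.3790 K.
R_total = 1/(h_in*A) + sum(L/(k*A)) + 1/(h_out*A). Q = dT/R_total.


R_conv_in = 1/(10.3510*4.1220) = 0.0234
R_1 = 0.0310/(30.7820*4.1220) = 0.0002
R_2 = 0.1840/(95.0460*4.1220) = 0.0005
R_3 = 0.1970/(59.4710*4.1220) = 0.0008
R_conv_out = 1/(30.9730*4.1220) = 0.0078
R_total = 0.0328 K/W
Q = 195.6510 / 0.0328 = 5967.2145 W

R_total = 0.0328 K/W, Q = 5967.2145 W


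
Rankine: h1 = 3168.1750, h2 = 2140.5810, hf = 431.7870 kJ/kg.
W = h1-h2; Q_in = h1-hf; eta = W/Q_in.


W = 1027.5940 kJ/kg
Q_in = 2736.3880 kJ/kg
eta = 0.3755 = 37.5529%

eta = 37.5529%


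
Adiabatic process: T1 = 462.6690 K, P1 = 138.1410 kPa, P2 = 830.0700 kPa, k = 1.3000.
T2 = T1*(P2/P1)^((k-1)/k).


(k-1)/k = 0.2308
(P2/P1)^exp = 1.5126
T2 = 462.6690 * 1.5126 = 699.8286 K

699.8286 K


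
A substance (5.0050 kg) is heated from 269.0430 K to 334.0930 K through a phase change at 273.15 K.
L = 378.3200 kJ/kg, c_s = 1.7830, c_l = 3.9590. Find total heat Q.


Q1 (sensible, solid) = 5.0050 * 1.7830 * 4.1070 = 36.6505 kJ
Q2 (latent) = 5.0050 * 378.3200 = 1893.4916 kJ
Q3 (sensible, liquid) = 5.0050 * 3.9590 * 60.9430 = 1207.5731 kJ
Q_total = 3137.7152 kJ

3137.7152 kJ


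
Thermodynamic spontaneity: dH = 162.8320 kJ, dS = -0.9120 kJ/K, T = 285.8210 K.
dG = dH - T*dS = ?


T*dS = 285.8210 * -0.9120 = -260.6688 kJ
dG = 162.8320 + 260.6688 = 423.5008 kJ (non-spontaneous)

dG = 423.5008 kJ, non-spontaneous


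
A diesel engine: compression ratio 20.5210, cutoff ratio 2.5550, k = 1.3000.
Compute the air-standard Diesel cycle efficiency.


r^(k-1) = 2.4755
rc^k = 3.3854
eta = 0.5233 = 52.3322%

52.3322%


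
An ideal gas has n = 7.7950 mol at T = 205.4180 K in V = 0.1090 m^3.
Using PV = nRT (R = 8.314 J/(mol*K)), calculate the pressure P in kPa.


P = nRT/V = 7.7950 * 8.314 * 205.4180 / 0.1090
= 13312.6537 / 0.1090 = 122134.4380 Pa = 122.1344 kPa

122.1344 kPa


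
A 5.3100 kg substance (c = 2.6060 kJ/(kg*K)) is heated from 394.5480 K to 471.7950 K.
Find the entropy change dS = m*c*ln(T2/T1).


T2/T1 = 1.1958
ln(T2/T1) = 0.1788
dS = 5.3100 * 2.6060 * 0.1788 = 2.4743 kJ/K

2.4743 kJ/K


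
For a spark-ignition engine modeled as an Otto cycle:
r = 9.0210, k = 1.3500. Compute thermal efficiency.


r^(k-1) = 2.1594
eta = 1 - 1/2.1594 = 0.5369 = 53.6915%

53.6915%


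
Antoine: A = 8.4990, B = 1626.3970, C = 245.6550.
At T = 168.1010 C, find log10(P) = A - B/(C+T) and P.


C+T = 413.7560
B/(C+T) = 3.9308
log10(P) = 8.4990 - 3.9308 = 4.5682
P = 10^4.5682 = 36998.8411 mmHg

36998.8411 mmHg


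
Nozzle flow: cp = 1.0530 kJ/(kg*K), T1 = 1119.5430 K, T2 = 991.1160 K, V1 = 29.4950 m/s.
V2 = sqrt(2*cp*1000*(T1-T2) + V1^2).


dT = 128.4270 K
2*cp*1000*dT = 270467.2620
V1^2 = 869.9550
V2 = sqrt(271337.2170) = 520.9004 m/s

520.9004 m/s


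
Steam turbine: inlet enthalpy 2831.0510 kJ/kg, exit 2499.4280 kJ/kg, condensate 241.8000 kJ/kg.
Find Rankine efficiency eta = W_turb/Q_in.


W = 331.6230 kJ/kg
Q_in = 2589.2510 kJ/kg
eta = 0.1281 = 12.8077%

eta = 12.8077%


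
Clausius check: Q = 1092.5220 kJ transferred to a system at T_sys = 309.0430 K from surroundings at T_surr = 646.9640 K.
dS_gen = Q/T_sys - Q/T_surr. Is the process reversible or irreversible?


dS_sys = 1092.5220/309.0430 = 3.5352 kJ/K
dS_surr = -1092.5220/646.9640 = -1.6887 kJ/K
dS_gen = 3.5352 - 1.6887 = 1.8465 kJ/K (irreversible)

dS_gen = 1.8465 kJ/K, irreversible


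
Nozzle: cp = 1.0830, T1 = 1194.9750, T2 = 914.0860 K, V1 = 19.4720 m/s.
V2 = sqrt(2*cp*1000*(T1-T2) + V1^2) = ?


dT = 280.8890 K
2*cp*1000*dT = 608405.5740
V1^2 = 379.1588
V2 = sqrt(608784.7328) = 780.2466 m/s

780.2466 m/s


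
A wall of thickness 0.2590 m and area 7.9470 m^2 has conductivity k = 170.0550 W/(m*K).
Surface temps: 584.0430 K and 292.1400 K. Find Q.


dT = 291.9030 K
Q = 170.0550 * 7.9470 * 291.9030 / 0.2590 = 1523110.5034 W

1523110.5034 W


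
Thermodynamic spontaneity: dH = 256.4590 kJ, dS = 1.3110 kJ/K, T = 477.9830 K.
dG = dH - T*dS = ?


T*dS = 477.9830 * 1.3110 = 626.6357 kJ
dG = 256.4590 - 626.6357 = -370.1767 kJ (spontaneous)

dG = -370.1767 kJ, spontaneous


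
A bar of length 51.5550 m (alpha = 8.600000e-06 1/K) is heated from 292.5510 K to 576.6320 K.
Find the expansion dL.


dT = 284.0810 K
dL = 8.600000e-06 * 51.5550 * 284.0810 = 0.125954 m
L_final = 51.680954 m

dL = 0.125954 m


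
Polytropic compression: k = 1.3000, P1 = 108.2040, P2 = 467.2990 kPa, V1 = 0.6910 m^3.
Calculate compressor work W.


(k-1)/k = 0.2308
(P2/P1)^exp = 1.4016
W = 4.3333 * 108.2040 * 0.6910 * (1.4016 - 1) = 130.1132 kJ

130.1132 kJ


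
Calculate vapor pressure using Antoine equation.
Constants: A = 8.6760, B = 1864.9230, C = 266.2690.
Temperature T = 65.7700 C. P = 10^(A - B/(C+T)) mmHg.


C+T = 332.0390
B/(C+T) = 5.6166
log10(P) = 8.6760 - 5.6166 = 3.0594
P = 10^3.0594 = 1146.6261 mmHg

1146.6261 mmHg


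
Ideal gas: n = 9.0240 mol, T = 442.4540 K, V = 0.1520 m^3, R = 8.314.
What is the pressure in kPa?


P = nRT/V = 9.0240 * 8.314 * 442.4540 / 0.1520
= 33195.3485 / 0.1520 = 218390.4507 Pa = 218.3905 kPa

218.3905 kPa


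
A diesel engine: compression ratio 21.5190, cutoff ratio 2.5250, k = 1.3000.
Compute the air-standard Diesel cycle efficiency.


r^(k-1) = 2.5110
rc^k = 3.3338
eta = 0.5312 = 53.1182%

53.1182%


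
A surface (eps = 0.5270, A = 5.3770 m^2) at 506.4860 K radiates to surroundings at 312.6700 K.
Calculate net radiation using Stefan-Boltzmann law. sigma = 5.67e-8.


T^4 = 6.5807e+10
Tsurr^4 = 9.5575e+09
Q = 0.5270 * 5.67e-8 * 5.3770 * 5.6249e+10 = 9037.5264 W

9037.5264 W


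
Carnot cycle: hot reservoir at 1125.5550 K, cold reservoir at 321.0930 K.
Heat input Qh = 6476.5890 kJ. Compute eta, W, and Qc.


eta = 1 - 321.0930/1125.5550 = 0.7147
W = 0.7147 * 6476.5890 = 4628.9784 kJ
Qc = 6476.5890 - 4628.9784 = 1847.6106 kJ

eta = 71.4725%, W = 4628.9784 kJ, Qc = 1847.6106 kJ


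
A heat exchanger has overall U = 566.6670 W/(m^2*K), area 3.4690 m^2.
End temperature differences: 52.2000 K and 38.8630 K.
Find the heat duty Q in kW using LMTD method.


LMTD = 45.2041 K
Q = 566.6670 * 3.4690 * 45.2041 = 88860.6916 W = 88.8607 kW

88.8607 kW


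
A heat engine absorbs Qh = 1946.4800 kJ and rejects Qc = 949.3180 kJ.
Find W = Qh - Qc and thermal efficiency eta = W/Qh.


W = 1946.4800 - 949.3180 = 997.1620 kJ
eta = 997.1620 / 1946.4800 = 0.5123 = 51.2290%

W = 997.1620 kJ, eta = 51.2290%


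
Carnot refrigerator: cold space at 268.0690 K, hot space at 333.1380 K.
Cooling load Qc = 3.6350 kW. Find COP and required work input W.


COP = 268.0690 / 65.0690 = 4.1198
W = 3.6350 / 4.1198 = 0.8823 kW

COP = 4.1198, W = 0.8823 kW


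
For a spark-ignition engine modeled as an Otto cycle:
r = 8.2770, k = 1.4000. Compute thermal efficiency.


r^(k-1) = 2.3289
eta = 1 - 1/2.3289 = 0.5706 = 57.0611%

57.0611%


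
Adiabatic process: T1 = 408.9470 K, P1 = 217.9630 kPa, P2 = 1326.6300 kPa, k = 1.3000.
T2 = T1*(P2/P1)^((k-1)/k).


(k-1)/k = 0.2308
(P2/P1)^exp = 1.5171
T2 = 408.9470 * 1.5171 = 620.4043 K

620.4043 K


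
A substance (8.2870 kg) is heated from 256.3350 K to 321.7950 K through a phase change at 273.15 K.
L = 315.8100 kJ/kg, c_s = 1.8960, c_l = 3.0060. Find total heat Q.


Q1 (sensible, solid) = 8.2870 * 1.8960 * 16.8150 = 264.1998 kJ
Q2 (latent) = 8.2870 * 315.8100 = 2617.1175 kJ
Q3 (sensible, liquid) = 8.2870 * 3.0060 * 48.6450 = 1211.7821 kJ
Q_total = 4093.0994 kJ

4093.0994 kJ


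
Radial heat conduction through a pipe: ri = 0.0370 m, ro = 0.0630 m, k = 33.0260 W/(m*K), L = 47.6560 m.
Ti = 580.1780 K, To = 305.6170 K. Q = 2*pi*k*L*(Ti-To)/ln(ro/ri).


dT = 274.5610 K
ln(ro/ri) = 0.5322
Q = 2*pi*33.0260*47.6560*274.5610 / 0.5322 = 5101568.1115 W

5101568.1115 W


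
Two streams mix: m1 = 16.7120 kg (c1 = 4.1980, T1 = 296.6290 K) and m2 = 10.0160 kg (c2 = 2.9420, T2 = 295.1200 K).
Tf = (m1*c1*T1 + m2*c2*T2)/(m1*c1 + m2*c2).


num = 29506.9159
den = 99.6240
Tf = 296.1827 K

296.1827 K


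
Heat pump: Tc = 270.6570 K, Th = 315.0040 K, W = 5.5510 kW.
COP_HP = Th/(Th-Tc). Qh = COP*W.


COP = 315.0040 / 44.3470 = 7.1032
Qh = 7.1032 * 5.5510 = 39.4297 kW

COP = 7.1032, Qh = 39.4297 kW


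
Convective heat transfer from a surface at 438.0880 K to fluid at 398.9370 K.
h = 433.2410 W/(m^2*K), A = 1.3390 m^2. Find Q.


dT = 39.1510 K
Q = 433.2410 * 1.3390 * 39.1510 = 22711.8748 W

22711.8748 W


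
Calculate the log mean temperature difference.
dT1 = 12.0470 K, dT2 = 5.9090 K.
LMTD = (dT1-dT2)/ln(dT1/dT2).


dT1/dT2 = 2.0388
ln(dT1/dT2) = 0.7123
LMTD = 6.1380 / 0.7123 = 8.6167 K

8.6167 K


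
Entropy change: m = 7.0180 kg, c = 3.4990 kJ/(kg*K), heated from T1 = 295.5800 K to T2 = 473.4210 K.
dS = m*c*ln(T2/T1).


T2/T1 = 1.6017
ln(T2/T1) = 0.4710
dS = 7.0180 * 3.4990 * 0.4710 = 11.5670 kJ/K

11.5670 kJ/K


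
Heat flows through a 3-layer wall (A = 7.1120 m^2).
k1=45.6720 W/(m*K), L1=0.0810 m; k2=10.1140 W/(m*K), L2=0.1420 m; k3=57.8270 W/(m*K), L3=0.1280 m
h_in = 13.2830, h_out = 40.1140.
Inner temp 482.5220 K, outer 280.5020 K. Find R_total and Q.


R_conv_in = 1/(13.2830*7.1120) = 0.0106
R_1 = 0.0810/(45.6720*7.1120) = 0.0002
R_2 = 0.1420/(10.1140*7.1120) = 0.0020
R_3 = 0.1280/(57.8270*7.1120) = 0.0003
R_conv_out = 1/(40.1140*7.1120) = 0.0035
R_total = 0.0166 K/W
Q = 202.0200 / 0.0166 = 12151.2594 W

R_total = 0.0166 K/W, Q = 12151.2594 W


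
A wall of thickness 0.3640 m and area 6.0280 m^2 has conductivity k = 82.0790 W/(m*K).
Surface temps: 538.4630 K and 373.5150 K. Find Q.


dT = 164.9480 K
Q = 82.0790 * 6.0280 * 164.9480 / 0.3640 = 224207.9308 W

224207.9308 W


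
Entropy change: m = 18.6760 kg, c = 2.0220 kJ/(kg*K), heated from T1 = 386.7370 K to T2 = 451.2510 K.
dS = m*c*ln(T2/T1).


T2/T1 = 1.1668
ln(T2/T1) = 0.1543
dS = 18.6760 * 2.0220 * 0.1543 = 5.8260 kJ/K

5.8260 kJ/K


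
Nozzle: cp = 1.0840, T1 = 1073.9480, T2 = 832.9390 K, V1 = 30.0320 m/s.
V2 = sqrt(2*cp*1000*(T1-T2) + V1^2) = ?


dT = 241.0090 K
2*cp*1000*dT = 522507.5120
V1^2 = 901.9210
V2 = sqrt(523409.4330) = 723.4704 m/s

723.4704 m/s


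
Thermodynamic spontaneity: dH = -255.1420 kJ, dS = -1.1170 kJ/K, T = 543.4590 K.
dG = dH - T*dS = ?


T*dS = 543.4590 * -1.1170 = -607.0437 kJ
dG = -255.1420 + 607.0437 = 351.9017 kJ (non-spontaneous)

dG = 351.9017 kJ, non-spontaneous


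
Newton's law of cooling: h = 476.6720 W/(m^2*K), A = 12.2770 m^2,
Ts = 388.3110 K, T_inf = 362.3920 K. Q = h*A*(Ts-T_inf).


dT = 25.9190 K
Q = 476.6720 * 12.2770 * 25.9190 = 151680.6355 W

151680.6355 W


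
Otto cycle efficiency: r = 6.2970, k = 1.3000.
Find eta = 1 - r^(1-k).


r^(k-1) = 1.7368
eta = 1 - 1/1.7368 = 0.4242 = 42.4216%

42.4216%


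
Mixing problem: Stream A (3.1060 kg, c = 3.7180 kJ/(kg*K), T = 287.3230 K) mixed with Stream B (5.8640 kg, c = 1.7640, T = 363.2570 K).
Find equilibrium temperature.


num = 7075.6023
den = 21.8922
Tf = 323.2019 K

323.2019 K


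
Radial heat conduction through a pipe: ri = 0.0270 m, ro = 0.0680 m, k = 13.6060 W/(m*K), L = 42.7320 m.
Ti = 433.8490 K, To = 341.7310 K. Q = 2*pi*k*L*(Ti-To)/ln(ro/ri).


dT = 92.1180 K
ln(ro/ri) = 0.9237
Q = 2*pi*13.6060*42.7320*92.1180 / 0.9237 = 364326.5507 W

364326.5507 W


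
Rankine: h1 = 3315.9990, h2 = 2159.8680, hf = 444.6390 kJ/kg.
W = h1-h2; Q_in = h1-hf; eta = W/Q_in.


W = 1156.1310 kJ/kg
Q_in = 2871.3600 kJ/kg
eta = 0.4026 = 40.2642%

eta = 40.2642%


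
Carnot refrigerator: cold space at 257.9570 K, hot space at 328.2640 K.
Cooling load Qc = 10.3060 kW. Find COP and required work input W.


COP = 257.9570 / 70.3070 = 3.6690
W = 10.3060 / 3.6690 = 2.8089 kW

COP = 3.6690, W = 2.8089 kW


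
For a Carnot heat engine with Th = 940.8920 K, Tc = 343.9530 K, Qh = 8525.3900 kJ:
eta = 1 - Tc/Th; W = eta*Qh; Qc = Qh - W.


eta = 1 - 343.9530/940.8920 = 0.6344
W = 0.6344 * 8525.3900 = 5408.8437 kJ
Qc = 8525.3900 - 5408.8437 = 3116.5463 kJ

eta = 63.4439%, W = 5408.8437 kJ, Qc = 3116.5463 kJ
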